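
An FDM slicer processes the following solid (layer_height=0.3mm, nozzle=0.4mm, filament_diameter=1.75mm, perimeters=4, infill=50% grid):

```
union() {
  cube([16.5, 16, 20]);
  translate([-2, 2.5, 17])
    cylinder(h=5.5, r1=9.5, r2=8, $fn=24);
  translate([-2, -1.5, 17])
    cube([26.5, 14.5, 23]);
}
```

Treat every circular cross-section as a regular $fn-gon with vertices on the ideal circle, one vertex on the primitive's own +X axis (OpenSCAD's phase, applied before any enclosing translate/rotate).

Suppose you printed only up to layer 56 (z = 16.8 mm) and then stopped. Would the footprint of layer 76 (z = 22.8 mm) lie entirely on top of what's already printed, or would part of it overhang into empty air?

Compare the two slices. At z = 16.8: the cube (footprint 16.5×16) is included at this height (area 264.00 mm²); the cone at (-2, 2.5) is absent (z outside [17, 22.5]); the cube at (-2, -1.5) is not intersected at this z (z outside [17, 40]); Taking the union: only the 16.5×16 cube is present, so the union is just that shape — area = 264.00 mm². At z = 22.8: the cube is not intersected at this z (z outside [0, 20]); the cone at (-2, 2.5) is not intersected at this z (z outside [17, 22.5]); the cube at (-2, -1.5) is present — its section is the full 26.5×14.5 rectangle (area 384.25 mm²); Merging all regions: only the 26.5×14.5 cube at (-2, -1.5) is present, so the union is just that shape — area = 384.25 mm². Checking containment: at z = 22.8 the cross-section extends beyond the z = 16.8 cross-section by about 169.75 mm².

part overhangs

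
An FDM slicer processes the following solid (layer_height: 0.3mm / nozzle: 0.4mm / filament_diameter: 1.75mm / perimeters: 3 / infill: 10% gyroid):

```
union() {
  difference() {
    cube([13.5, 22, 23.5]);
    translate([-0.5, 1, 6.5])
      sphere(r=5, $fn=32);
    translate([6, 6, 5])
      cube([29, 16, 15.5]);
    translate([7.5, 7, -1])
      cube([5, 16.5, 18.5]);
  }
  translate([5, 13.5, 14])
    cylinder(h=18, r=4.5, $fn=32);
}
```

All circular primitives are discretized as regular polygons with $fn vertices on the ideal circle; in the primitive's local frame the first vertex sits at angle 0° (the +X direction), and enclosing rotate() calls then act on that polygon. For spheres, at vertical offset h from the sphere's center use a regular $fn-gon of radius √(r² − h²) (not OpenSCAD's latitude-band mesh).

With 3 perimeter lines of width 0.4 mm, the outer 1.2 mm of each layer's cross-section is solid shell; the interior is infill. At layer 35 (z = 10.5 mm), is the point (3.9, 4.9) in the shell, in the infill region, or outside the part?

At z = 10.5 mm: the cube (footprint 13.5×22) is included at this height; the r=5 sphere at (-0.5, 1) contributes a regular 32-gon of circumradius √(5²−4²) = 3.000; the cube at (6, 6) is present — its section is the full 29×16 rectangle; the 5×16.5 cube at (7.5, 7) contributes its full rectangle; Taking the first minus the rest: starting from the 13.5×22 cube, the r=5 sphere at (-0.5, 1) partially overlaps it — only the 7.97 mm² overlap (of its 28.09 mm²) is removed, clipping the outline; the 29×16 cube at (6, 6) partially overlaps it — only the 120.00 mm² overlap (of its 464.00 mm²) is removed, clipping the outline; the 5×16.5 cube at (7.5, 7) misses the remaining region (no effect) — 1 connected region; the cylinder at (5, 13.5) is absent (z outside [14, 32]); Combining (union): only that combined region is present, so the union is just that shape — 1 connected region. Overall, the cross-section is a single solid region. The nearest boundary edge runs (6.00, 22.00)→(6.00, 6.00); distance from the point to it = 2.37 mm. The point is inside the cross-section and 2.37 mm from the nearest boundary — more than the 1.2 mm shell width (3 × 0.4), so it's in the infill interior.

infill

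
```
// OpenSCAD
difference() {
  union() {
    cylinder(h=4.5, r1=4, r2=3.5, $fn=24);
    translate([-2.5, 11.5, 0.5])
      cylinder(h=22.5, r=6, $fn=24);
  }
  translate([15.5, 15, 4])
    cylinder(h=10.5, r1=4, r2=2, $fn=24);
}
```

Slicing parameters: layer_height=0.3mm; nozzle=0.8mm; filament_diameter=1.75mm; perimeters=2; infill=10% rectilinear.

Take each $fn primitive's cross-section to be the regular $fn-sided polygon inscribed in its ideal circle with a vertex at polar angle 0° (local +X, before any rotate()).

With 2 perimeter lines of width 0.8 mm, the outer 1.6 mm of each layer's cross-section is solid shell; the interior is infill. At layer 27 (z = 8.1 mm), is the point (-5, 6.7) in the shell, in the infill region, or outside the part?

shell

At z = 8.1 mm: the cone does not reach this height (z outside [0, 4.5]); the r=6 cylinder at (-2.5, 11.5) gives a regular 24-gon of circumradius 6 (constant along its height); Combining (union): only the r=6 cylinder at (-2.5, 11.5) is present, so the union is just that shape — 1 connected region; the cone at (15.5, 15) contributes a regular 24-gon of circumradius 3.219 (interpolated between r1=4 and r2=2 at t=0.390); Taking the first minus the rest: starting from that combined region, the cone at (15.5, 15) misses the remaining region (no effect) — 1 connected region. Overall, the cross-section is a single solid region. The nearest boundary edge runs (-4.05, 5.70)→(-5.50, 6.30); distance from the point to it = 0.56 mm. The point is inside the cross-section, 0.56 mm from the nearest boundary — within the 1.6 mm shell band (2 × 0.8).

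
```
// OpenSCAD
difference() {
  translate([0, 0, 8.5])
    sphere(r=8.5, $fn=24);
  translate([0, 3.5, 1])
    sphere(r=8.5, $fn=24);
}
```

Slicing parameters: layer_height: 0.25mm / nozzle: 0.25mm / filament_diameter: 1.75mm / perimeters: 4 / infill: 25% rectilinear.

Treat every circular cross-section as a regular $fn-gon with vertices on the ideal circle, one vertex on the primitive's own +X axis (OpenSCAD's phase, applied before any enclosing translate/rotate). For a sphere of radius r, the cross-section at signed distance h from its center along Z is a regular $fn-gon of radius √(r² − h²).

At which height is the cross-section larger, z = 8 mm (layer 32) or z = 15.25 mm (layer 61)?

layer 32 (z = 8 mm)

Layer 32 (z = 8): the sphere: section is a regular 24-gon, circumradius = √(r²−h²) = √(8.5²−0.5²) = 8.485 (area = (24/2)·8.485²·sin(360°/24) = 223.62 mm²); the r=8.5 sphere at (0, 3.5) contributes a regular 24-gon of circumradius √(8.5²−7²) = 4.822 (area = (24/2)·4.822²·sin(360°/24) = 72.21 mm²); Taking the first minus the rest: starting from the r=8.5 sphere (223.62 mm²), the r=8.5 sphere at (0, 3.5) lies wholly inside it (removes its full 72.21 mm² and its 30.21 mm outline becomes a hole wall) — area = 151.41 mm². So its area = 151.41 mm². Layer 61 (z = 15.25): the r=8.5 sphere slices to a regular 24-gon of circumradius 5.166 (√(r²−h²) with h=6.75 from center) (area = (24/2)·5.166²·sin(360°/24) = 82.89 mm²); the sphere at (0, 3.5) does not reach this height (|z−center|=14.250 > r=8.5); Subtracting the remaining from the first: none of the subtracted shapes is present at this height, so the r=8.5 sphere is unchanged — area = 82.89 mm². So its area = 82.89 mm². Layer 32 is larger (151.41 vs 82.89 mm²).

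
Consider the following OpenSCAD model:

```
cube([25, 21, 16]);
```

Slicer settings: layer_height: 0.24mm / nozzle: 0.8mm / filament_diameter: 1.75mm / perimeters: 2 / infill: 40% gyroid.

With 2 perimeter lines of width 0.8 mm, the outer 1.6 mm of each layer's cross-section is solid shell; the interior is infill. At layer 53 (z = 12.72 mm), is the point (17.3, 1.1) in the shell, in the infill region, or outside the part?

shell

At z = 12.72 mm: the cube is present — its section is the full 25×21 rectangle. Overall, the cross-section is a single solid region. The nearest boundary edge runs (0.00, 0.00)→(25.00, 0.00); distance from the point to it = 1.10 mm. The point is inside the cross-section, 1.10 mm from the nearest boundary — within the 1.6 mm shell band (2 × 0.8).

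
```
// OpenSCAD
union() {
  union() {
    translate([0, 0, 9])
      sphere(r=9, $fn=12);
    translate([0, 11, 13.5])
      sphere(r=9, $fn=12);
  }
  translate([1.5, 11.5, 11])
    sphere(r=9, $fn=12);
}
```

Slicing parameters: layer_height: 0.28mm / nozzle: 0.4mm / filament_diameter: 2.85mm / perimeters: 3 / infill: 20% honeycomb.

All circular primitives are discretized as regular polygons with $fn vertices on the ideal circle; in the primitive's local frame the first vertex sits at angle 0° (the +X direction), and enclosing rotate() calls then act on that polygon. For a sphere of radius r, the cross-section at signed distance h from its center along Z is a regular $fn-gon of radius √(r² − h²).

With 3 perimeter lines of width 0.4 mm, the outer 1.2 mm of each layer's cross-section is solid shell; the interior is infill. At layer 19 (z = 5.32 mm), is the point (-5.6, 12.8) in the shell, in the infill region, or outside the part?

At z = 5.32 mm: the r=9 sphere contributes a regular 12-gon of circumradius √(9²−3.68²) = 8.213; the r=9 sphere at (0, 11) contributes a regular 12-gon of circumradius √(9²−8.18²) = 3.753; Taking the union: the regions partially overlap (shared area 1.74 mm²), so overlapping operands fuse into one piece — 1 connected region; the r=9 sphere at (1.5, 11.5) slices to a regular 12-gon of circumradius 6.981 (√(r²−h²) with h=5.68 from center); Combining (union): the regions partially overlap (shared area 61.00 mm²), so overlapping operands fuse into one piece — 1 connected region. Overall, the cross-section is a single solid region. The nearest boundary edge runs (-5.48, 11.50)→(-4.55, 14.99); distance from the point to it = 0.45 mm. The point is not inside any of the regions above, so it lies outside the cross-section (0.45 mm from the nearest boundary).

outside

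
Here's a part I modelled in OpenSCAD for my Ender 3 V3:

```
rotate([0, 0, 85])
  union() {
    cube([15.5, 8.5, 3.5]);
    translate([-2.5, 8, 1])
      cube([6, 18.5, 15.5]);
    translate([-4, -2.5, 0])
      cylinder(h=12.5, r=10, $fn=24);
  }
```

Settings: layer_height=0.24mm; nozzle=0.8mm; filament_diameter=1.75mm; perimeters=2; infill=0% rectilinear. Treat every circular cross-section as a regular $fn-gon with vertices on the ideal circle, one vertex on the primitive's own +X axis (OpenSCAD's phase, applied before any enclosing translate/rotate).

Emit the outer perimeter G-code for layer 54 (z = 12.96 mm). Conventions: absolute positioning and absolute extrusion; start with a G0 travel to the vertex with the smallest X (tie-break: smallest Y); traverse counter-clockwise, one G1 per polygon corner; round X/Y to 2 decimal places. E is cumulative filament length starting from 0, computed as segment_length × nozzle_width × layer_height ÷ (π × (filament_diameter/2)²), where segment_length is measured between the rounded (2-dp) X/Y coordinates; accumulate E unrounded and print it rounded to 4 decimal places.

At z = 12.96 mm: the cube is not intersected at this z (z outside [0, 3.5]); the cube at (-2.5, 8) (footprint 6×18.5) is included at this height; the cylinder at (-4, -2.5) is not intersected at this z (z outside [0, 12.5]); Taking the union: only the 6×18.5 cube at (-2.5, 8) is present, so the union is just that shape — 1 connected region; (rotated 85° about Z; rotation is an isometry so areas/perimeters/island counts are preserved). The outline is a single polygon with 4 vertices. Extrusion per mm of travel: 0.8 × 0.24 / (π × 0.875²) = 0.079824. Accumulating E over each segment gives final E = 3.9112.

G0 X-26.62 Y-0.18 Z12.96
G1 X-8.19 Y-1.79 E1.4768
G1 X-7.66 Y4.18 E1.9552
G1 X-26.09 Y5.80 E3.4320
G1 X-26.62 Y-0.18 E3.9112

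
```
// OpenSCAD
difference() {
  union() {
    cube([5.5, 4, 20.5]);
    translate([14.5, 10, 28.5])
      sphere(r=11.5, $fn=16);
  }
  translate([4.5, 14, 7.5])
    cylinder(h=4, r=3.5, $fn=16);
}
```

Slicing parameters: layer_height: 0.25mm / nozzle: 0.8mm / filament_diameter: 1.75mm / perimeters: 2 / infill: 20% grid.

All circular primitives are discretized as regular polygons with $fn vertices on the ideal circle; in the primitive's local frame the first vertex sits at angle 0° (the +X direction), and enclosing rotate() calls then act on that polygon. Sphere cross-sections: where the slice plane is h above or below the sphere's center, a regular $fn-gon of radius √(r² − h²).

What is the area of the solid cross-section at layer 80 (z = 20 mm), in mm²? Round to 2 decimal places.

205.69 mm²

At z = 20 mm: the 5.5×4 cube contributes its full rectangle (area 22.00 mm²); the sphere at (14.5, 10): section is a regular 16-gon, circumradius = √(r²−h²) = √(11.5²−8.5²) = 7.746 (area = (16/2)·7.746²·sin(360°/16) = 183.69 mm²); Taking the union: the 2 present regions are separate (no shared area or edge), so areas and boundary lengths simply add and each stays a separate island — area = 205.69 mm²; the cylinder at (4.5, 14) does not reach this height (z outside [7.5, 11.5]); Subtracting the remaining from the first: none of the subtracted shapes is present at this height, so the result so far is unchanged — area = 205.69 mm². Overall, the cross-section has 2 separate islands. Net area = 205.69 mm².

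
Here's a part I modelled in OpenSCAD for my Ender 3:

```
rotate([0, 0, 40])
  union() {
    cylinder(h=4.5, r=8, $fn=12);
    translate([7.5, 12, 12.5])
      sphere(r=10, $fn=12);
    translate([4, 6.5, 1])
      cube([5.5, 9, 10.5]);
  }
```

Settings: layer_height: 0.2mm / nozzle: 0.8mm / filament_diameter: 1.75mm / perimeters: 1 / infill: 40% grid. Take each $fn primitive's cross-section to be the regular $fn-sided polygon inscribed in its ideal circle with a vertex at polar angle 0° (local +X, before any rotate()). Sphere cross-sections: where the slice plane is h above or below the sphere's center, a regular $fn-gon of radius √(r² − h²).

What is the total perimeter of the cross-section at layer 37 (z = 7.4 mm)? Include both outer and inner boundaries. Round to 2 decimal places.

53.43 mm

At z = 7.4 mm: the cylinder does not reach this height (z outside [0, 4.5]); the r=10 sphere at (7.5, 12) slices to a regular 12-gon of circumradius 8.602 (√(r²−h²) with h=5.1 from center) (perimeter = 2·12·8.602·sin(180°/12) = 53.43 mm); the 5.5×9 cube at (4, 6.5) contributes its full rectangle (perimeter 29.00 mm); Merging all regions: the 5.5×9 cube at (4, 6.5) lies entirely inside the r=10 sphere at (7.5, 12), so the union is just the r=10 sphere at (7.5, 12) — boundary = 53.43 mm; (whole slice rotated 40° about Z — lengths, areas and connectivity unchanged). Overall, the cross-section is a single solid region. Total boundary length (outer) = 53.43 mm.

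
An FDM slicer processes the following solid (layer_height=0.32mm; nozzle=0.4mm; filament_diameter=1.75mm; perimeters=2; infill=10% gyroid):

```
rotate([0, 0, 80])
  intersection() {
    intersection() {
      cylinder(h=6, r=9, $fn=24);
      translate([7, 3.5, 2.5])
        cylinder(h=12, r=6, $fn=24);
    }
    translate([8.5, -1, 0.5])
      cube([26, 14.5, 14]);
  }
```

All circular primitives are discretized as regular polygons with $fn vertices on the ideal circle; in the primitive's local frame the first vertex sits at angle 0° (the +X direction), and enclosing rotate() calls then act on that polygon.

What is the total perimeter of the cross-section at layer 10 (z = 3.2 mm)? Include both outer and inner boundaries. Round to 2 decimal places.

At z = 3.2 mm: the r=9 cylinder contributes a regular 24-gon of circumradius 9 (perimeter = 2·24·9.000·sin(180°/24) = 56.39 mm); the r=6 cylinder at (7, 3.5) gives a regular 24-gon of circumradius 6 (constant along its height) (perimeter = 2·24·6.000·sin(180°/24) = 37.59 mm); After intersecting: the r=6 cylinder at (7, 3.5) partially overlaps the r=9 cylinder; clipping to the common part keeps 60.83 mm² — boundary = 29.48 mm; the cube at (8.5, -1) is present — its section is the full 26×14.5 rectangle (perimeter 81.00 mm); After intersecting: the 26×14.5 cube at (8.5, -1) partially overlaps the result so far; clipping to the common part keeps 1.29 mm² — boundary = 8.03 mm; (whole slice rotated 80° about Z — lengths, areas and connectivity unchanged). Overall, the cross-section is a single solid region. Total boundary length (outer) = 8.03 mm.

8.03 mm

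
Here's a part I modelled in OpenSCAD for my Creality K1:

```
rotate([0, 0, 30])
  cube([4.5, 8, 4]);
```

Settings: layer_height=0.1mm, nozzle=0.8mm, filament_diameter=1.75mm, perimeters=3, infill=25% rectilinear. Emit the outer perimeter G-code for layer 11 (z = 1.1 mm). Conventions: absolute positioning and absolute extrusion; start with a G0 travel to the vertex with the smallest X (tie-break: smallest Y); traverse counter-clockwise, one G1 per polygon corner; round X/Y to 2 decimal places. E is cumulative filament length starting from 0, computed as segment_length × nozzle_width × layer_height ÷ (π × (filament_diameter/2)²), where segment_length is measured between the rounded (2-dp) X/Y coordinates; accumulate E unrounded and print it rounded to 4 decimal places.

At z = 1.1 mm: the cube is present — its section is the full 4.5×8 rectangle; (whole slice rotated 30° about Z — lengths, areas and connectivity unchanged). The outline is a single polygon with 4 vertices. Extrusion per mm of travel: 0.8 × 0.1 / (π × 0.875²) = 0.033260. Accumulating E over each segment gives final E = 0.8318.

G0 X-4.00 Y6.93 Z1.10
G1 X0.00 Y0.00 E0.2661
G1 X3.90 Y2.25 E0.4159
G1 X-0.10 Y9.18 E0.6820
G1 X-4.00 Y6.93 E0.8318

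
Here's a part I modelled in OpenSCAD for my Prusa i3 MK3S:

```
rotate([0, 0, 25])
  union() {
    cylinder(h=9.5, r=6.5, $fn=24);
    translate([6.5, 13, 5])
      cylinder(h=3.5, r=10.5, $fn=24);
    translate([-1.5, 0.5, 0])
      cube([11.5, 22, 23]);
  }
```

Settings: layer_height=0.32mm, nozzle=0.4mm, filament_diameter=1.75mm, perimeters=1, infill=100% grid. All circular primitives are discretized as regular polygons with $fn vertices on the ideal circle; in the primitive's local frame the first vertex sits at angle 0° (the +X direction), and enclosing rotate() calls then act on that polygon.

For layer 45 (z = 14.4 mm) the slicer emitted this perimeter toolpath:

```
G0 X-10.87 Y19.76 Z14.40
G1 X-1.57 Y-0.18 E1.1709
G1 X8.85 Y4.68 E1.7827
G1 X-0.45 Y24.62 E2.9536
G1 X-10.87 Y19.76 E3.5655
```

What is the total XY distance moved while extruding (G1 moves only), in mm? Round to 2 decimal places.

Sum the Euclidean lengths of each G1 segment: total = 67.00 mm.

67.00 mm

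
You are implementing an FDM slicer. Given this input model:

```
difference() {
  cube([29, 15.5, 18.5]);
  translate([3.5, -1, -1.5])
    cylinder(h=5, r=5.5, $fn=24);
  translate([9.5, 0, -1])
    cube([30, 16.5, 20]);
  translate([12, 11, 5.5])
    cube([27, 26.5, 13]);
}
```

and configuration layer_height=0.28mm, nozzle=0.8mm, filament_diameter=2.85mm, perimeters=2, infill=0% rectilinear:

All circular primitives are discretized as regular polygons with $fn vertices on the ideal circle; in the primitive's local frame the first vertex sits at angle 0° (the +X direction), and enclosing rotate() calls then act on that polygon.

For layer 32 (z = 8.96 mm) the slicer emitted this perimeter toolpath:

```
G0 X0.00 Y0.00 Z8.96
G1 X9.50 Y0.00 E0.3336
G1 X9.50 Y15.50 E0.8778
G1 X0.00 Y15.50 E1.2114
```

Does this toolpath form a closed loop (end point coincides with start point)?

no

Start point (G0): (0.00, 0.00). End point (last G1): the path does not return to the start — open.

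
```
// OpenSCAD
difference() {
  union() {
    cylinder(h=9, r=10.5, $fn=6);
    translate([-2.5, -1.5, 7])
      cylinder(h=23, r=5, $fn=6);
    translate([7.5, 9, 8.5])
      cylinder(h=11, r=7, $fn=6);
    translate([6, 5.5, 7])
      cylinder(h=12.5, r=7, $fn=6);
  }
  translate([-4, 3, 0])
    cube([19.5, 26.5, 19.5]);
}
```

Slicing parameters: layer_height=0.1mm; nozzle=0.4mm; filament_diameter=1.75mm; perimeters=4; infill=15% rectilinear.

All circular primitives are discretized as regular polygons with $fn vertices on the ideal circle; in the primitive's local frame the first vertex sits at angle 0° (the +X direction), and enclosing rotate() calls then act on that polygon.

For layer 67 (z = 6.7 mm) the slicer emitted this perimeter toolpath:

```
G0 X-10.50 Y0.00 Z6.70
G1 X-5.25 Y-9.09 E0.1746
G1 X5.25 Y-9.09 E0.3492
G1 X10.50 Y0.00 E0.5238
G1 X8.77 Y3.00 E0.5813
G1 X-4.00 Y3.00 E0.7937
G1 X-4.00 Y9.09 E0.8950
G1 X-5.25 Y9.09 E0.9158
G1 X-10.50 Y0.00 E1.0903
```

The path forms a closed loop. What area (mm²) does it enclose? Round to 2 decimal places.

219.30 mm²

Apply the shoelace formula to the sequence of (X, Y) vertices; enclosed area = 219.30 mm².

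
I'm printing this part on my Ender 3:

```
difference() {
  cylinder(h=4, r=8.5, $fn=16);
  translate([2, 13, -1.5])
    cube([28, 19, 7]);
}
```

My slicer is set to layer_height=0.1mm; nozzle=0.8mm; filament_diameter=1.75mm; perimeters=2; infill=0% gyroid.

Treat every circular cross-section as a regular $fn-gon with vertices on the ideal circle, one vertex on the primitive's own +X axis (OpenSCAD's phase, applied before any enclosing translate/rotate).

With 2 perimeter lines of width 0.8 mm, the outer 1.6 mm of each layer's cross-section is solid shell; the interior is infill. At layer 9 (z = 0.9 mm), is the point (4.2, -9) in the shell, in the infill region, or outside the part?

At z = 0.9 mm: the r=8.5 cylinder contributes a regular 16-gon of circumradius 8.5; the cube at (2, 13) is present — its section is the full 28×19 rectangle; Taking the first minus the rest: starting from the r=8.5 cylinder, the 28×19 cube at (2, 13) misses the remaining region (no effect) — 1 connected region. Overall, the cross-section is a single solid region. The nearest boundary edge runs (6.01, -6.01)→(3.25, -7.85); distance from the point to it = 1.48 mm. The point is not inside any of the regions above, so it lies outside the cross-section (1.48 mm from the nearest boundary).

outside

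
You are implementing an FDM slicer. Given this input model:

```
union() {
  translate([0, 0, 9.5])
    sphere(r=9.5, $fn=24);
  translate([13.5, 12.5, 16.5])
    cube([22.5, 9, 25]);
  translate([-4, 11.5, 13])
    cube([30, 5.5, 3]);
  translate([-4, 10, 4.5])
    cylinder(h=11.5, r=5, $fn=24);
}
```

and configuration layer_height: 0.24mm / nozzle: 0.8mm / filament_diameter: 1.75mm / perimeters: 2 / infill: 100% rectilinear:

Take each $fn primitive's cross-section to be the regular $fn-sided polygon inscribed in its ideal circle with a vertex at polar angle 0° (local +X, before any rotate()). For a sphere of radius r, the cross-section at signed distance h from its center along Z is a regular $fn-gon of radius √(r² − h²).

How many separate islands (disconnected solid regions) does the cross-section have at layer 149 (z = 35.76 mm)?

At z = 35.76 mm: the sphere is not intersected at this z (|z−center|=26.260 > r=9.5); the cube at (13.5, 12.5) (footprint 22.5×9) is included at this height; the cube at (-4, 11.5) does not reach this height (z outside [13, 16]); the cylinder at (-4, 10) is not intersected at this z (z outside [4.5, 16]); Taking the union: only the 22.5×9 cube at (13.5, 12.5) is present, so the union is just that shape — 1 connected region. Overall, the cross-section is a single solid region. Island count = 1.

1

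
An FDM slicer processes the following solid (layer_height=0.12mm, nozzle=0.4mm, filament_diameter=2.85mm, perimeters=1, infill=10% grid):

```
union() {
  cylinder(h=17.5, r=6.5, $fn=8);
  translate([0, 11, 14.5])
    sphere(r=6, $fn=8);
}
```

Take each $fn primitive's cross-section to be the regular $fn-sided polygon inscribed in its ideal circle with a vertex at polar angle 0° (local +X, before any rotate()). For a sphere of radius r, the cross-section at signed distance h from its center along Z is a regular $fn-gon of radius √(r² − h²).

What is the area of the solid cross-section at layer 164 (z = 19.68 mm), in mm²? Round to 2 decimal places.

At z = 19.68 mm: the cylinder is absent (z outside [0, 17.5]); the r=6 sphere at (0, 11) slices to a regular 8-gon of circumradius 3.028 (√(r²−h²) with h=5.18 from center) (area = (8/2)·3.028²·sin(360°/8) = 25.93 mm²); Taking the union: only the r=6 sphere at (0, 11) is present, so the union is just that shape — area = 25.93 mm². Overall, the cross-section is a single solid region. Net area = 25.93 mm².

25.93 mm²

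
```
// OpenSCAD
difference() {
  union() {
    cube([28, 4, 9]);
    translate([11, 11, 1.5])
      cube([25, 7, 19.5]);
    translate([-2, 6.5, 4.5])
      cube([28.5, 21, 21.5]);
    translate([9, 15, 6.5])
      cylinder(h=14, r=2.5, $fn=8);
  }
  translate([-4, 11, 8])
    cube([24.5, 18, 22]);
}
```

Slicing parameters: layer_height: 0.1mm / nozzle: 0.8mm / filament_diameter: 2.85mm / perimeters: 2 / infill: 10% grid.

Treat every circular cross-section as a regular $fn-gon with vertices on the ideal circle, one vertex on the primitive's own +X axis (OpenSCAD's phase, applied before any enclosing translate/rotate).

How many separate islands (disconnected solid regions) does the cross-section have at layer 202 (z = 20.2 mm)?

1

At z = 20.2 mm: the cube does not reach this height (z outside [0, 9]); the cube at (11, 11) is present — its section is the full 25×7 rectangle; the cube at (-2, 6.5) is present — its section is the full 28.5×21 rectangle; the r=2.5 cylinder at (9, 15) contributes a regular 8-gon of circumradius 2.5; Combining (union): the regions partially overlap (shared area 126.18 mm²), so overlapping operands fuse into one piece — 1 connected region; the 24.5×18 cube at (-4, 11) contributes its full rectangle; Subtracting the remaining from the first: starting from that combined region, the 24.5×18 cube at (-4, 11) partially overlaps it — only the 371.25 mm² overlap (of its 441.00 mm²) is removed, clipping the outline — 1 connected region. Overall, the cross-section is a single solid region. Island count = 1.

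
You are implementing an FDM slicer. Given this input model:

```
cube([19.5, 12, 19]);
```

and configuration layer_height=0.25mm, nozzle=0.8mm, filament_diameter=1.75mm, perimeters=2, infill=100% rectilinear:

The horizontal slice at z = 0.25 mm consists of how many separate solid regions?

1

At z = 0.25 mm: the 19.5×12 cube contributes its full rectangle. The result has 1 disconnected region.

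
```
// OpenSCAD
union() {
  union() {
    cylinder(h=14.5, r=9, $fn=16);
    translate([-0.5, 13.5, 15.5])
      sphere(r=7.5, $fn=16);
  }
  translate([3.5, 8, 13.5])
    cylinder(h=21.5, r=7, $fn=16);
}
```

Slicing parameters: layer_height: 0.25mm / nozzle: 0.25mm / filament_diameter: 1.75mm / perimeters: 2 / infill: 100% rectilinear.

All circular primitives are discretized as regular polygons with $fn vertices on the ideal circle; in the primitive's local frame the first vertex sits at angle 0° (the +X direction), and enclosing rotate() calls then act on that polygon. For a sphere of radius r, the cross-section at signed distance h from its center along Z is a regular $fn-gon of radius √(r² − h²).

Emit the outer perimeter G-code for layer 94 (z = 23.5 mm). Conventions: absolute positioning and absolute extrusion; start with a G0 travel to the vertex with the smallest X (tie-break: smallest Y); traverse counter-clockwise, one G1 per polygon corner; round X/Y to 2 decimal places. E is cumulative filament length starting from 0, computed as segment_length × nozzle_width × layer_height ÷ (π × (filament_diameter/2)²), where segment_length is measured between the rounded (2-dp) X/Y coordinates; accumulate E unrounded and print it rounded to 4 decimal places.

At z = 23.5 mm: the cylinder is not intersected at this z (z outside [0, 14.5]); the sphere at (-0.5, 13.5) is absent (|z−center|=8.000 > r=7.5); Merging all regions: nothing is present at this height; the r=7 cylinder at (3.5, 8) contributes a regular 16-gon of circumradius 7; Taking the union: only the r=7 cylinder at (3.5, 8) is present, so the union is just that shape — 1 connected region. The outline is a single polygon with 16 vertices. Extrusion per mm of travel: 0.25 × 0.25 / (π × 0.875²) = 0.025984. Accumulating E over each segment gives final E = 1.1358.

G0 X-3.50 Y8.00 Z23.50
G1 X-2.97 Y5.32 E0.0710
G1 X-1.45 Y3.05 E0.1420
G1 X0.82 Y1.53 E0.2130
G1 X3.50 Y1.00 E0.2839
G1 X6.18 Y1.53 E0.3549
G1 X8.45 Y3.05 E0.4259
G1 X9.97 Y5.32 E0.4969
G1 X10.50 Y8.00 E0.5679
G1 X9.97 Y10.68 E0.6389
G1 X8.45 Y12.95 E0.7099
G1 X6.18 Y14.47 E0.7809
G1 X3.50 Y15.00 E0.8518
G1 X0.82 Y14.47 E0.9228
G1 X-1.45 Y12.95 E0.9938
G1 X-2.97 Y10.68 E1.0648
G1 X-3.50 Y8.00 E1.1358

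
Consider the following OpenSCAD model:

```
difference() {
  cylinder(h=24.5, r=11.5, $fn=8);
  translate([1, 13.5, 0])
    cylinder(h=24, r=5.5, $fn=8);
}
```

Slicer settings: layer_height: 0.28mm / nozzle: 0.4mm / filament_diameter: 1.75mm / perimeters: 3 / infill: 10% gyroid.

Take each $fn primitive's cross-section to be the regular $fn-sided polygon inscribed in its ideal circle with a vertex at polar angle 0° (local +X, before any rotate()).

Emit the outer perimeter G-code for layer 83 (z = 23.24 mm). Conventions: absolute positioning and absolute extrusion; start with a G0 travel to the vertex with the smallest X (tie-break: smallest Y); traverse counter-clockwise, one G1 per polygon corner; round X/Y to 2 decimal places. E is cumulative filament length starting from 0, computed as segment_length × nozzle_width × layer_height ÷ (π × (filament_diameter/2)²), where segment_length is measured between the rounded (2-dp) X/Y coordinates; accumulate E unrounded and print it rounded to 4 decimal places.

G0 X-11.50 Y0.00 Z23.24
G1 X-8.13 Y-8.13 E0.4098
G1 X0.00 Y-11.50 E0.8196
G1 X8.13 Y-8.13 E1.2294
G1 X11.50 Y0.00 E1.6392
G1 X8.13 Y8.13 E2.0490
G1 X4.72 Y9.54 E2.2208
G1 X1.00 Y8.00 E2.4083
G1 X-2.89 Y9.61 E2.6043
G1 X-3.13 Y10.20 E2.6340
G1 X-8.13 Y8.13 E2.8860
G1 X-11.50 Y0.00 E3.2958

At z = 23.24 mm: the r=11.5 cylinder gives a regular 8-gon of circumradius 11.5 (constant along its height); the r=5.5 cylinder at (1, 13.5) gives a regular 8-gon of circumradius 5.5 (constant along its height); After the difference (first − rest): starting from the r=11.5 cylinder, the r=5.5 cylinder at (1, 13.5) partially overlaps it — only the 14.38 mm² overlap (of its 85.56 mm²) is removed, clipping the outline — 1 connected region. The outline is a single polygon with 11 vertices. Extrusion per mm of travel: 0.4 × 0.28 / (π × 0.875²) = 0.046564. Accumulating E over each segment gives final E = 3.2958.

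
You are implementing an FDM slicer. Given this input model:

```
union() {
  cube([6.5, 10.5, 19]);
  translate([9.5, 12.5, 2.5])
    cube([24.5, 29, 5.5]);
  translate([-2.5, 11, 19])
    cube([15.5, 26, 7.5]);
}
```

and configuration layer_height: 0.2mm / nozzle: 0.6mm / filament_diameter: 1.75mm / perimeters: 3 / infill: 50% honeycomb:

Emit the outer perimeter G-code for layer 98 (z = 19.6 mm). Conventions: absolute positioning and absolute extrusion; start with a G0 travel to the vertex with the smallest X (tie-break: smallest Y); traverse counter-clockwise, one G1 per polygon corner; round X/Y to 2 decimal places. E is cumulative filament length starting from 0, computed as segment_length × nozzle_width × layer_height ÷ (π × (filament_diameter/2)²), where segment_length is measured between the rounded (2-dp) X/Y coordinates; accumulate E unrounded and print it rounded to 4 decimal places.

G0 X-2.50 Y11.00 Z19.60
G1 X13.00 Y11.00 E0.7733
G1 X13.00 Y37.00 E2.0704
G1 X-2.50 Y37.00 E2.8437
G1 X-2.50 Y11.00 E4.1409

At z = 19.6 mm: the cube is absent (z outside [0, 19]); the cube at (9.5, 12.5) is absent (z outside [2.5, 8]); the cube at (-2.5, 11) (footprint 15.5×26) is included at this height; Taking the union: only the 15.5×26 cube at (-2.5, 11) is present, so the union is just that shape — 1 connected region. The outline is a single polygon with 4 vertices. Extrusion per mm of travel: 0.6 × 0.2 / (π × 0.875²) = 0.049890. Accumulating E over each segment gives final E = 4.1409.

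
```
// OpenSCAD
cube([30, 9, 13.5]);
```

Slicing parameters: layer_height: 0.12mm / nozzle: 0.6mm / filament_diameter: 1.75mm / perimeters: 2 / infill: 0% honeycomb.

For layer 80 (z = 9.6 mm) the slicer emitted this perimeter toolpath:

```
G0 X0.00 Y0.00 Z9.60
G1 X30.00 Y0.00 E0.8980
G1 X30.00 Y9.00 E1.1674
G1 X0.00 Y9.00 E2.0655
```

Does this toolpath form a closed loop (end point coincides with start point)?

Start point (G0): (0.00, 0.00). End point (last G1): the path does not return to the start — open.

no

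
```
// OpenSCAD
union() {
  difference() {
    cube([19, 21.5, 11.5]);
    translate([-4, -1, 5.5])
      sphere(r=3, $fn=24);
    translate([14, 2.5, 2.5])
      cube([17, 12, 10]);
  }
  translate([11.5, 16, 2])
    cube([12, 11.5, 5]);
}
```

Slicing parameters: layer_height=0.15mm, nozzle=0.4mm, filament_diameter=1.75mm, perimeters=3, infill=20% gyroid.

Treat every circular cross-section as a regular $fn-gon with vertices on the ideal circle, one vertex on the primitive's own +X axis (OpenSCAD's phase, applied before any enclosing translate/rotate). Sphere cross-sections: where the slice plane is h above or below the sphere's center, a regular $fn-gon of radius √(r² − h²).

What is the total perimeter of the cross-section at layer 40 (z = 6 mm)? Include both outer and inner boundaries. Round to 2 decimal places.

112.00 mm

At z = 6 mm: the cube is present — its section is the full 19×21.5 rectangle (perimeter 81.00 mm); the sphere at (-4, -1): section is a regular 24-gon, circumradius = √(r²−h²) = √(3²−0.5²) = 2.958 (perimeter = 2·24·2.958·sin(180°/24) = 18.53 mm); the cube at (14, 2.5) (footprint 17×12) is included at this height (perimeter 58.00 mm); Taking the first minus the rest: starting from the 19×21.5 cube, the r=3 sphere at (-4, -1) misses the remaining region (no effect); the 17×12 cube at (14, 2.5) partially overlaps it — only the 60.00 mm² overlap (of its 204.00 mm²) is removed, clipping the outline — boundary = 91.00 mm; the cube at (11.5, 16) is present — its section is the full 12×11.5 rectangle (perimeter 47.00 mm); Combining (union): the regions partially overlap (shared area 41.25 mm²), so the edge portions inside another operand are dropped and the merged outline is re-measured after clipping — boundary = 112.00 mm. Overall, the cross-section is a single solid region. Total boundary length (outer) = 112.00 mm.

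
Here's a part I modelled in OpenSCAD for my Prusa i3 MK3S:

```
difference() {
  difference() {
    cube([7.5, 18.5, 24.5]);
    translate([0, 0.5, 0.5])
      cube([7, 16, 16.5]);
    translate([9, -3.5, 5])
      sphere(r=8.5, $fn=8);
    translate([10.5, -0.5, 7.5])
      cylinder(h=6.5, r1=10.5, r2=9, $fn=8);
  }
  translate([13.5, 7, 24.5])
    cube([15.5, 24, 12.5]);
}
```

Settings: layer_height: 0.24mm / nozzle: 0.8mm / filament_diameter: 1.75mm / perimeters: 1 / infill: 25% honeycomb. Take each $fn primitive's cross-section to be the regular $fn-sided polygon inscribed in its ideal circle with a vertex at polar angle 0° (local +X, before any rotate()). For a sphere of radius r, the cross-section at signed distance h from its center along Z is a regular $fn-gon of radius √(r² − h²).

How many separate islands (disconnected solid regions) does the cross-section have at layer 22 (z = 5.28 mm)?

2

At z = 5.28 mm: the cube (footprint 7.5×18.5) is included at this height; the 7×16 cube at (0, 0.5) contributes its full rectangle; the r=8.5 sphere at (9, -3.5) contributes a regular 8-gon of circumradius √(8.5²−0.28²) = 8.495; the cone at (10.5, -0.5) does not reach this height (z outside [7.5, 14]); Subtracting the remaining from the first: starting from the 7.5×18.5 cube, the 7×16 cube at (0, 0.5) lies inside it touching the edge (removes its full 112.00 mm²); the r=8.5 sphere at (9, -3.5) partially overlaps it — only the 4.61 mm² overlap (of its 204.13 mm²) is removed, clipping the outline — 2 connected regions; the cube at (13.5, 7) is not intersected at this z (z outside [24.5, 37]); After the difference (first − rest): none of the subtracted shapes is present at this height, so the result so far is unchanged — 2 connected regions. Overall, the cross-section has 2 separate islands. Island count = 2.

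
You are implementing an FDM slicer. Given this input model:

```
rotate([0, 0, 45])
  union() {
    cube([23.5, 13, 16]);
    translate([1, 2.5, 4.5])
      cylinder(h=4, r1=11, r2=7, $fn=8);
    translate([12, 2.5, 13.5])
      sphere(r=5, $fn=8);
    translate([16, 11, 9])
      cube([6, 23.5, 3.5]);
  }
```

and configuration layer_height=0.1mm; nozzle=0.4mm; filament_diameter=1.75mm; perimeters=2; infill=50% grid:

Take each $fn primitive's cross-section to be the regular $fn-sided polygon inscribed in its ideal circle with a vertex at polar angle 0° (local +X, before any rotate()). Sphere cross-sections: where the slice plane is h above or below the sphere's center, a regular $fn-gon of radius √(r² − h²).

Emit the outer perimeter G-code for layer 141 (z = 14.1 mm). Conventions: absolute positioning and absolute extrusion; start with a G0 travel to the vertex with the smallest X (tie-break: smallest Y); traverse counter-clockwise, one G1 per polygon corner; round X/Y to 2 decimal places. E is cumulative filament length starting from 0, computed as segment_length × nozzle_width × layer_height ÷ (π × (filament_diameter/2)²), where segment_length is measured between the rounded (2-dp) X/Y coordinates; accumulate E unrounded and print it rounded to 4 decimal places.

G0 X-9.19 Y9.19 Z14.10
G1 X0.00 Y0.00 E0.2161
G1 X5.71 Y5.71 E0.3504
G1 X6.72 Y5.29 E0.3686
G1 X10.23 Y6.74 E0.4318
G1 X11.68 Y10.25 E0.4949
G1 X11.26 Y11.26 E0.5131
G1 X16.62 Y16.62 E0.6392
G1 X7.42 Y25.81 E0.8554
G1 X-9.19 Y9.19 E1.2462

At z = 14.1 mm: the cube (footprint 23.5×13) is included at this height; the cone at (1, 2.5) does not reach this height (z outside [4.5, 8.5]); the r=5 sphere at (12, 2.5) contributes a regular 8-gon of circumradius √(5²−0.6²) = 4.964; the cube at (16, 11) is absent (z outside [9, 12.5]); Taking the union: the regions partially overlap (shared area 57.08 mm²), so overlapping operands fuse into one piece — 1 connected region; (rotated 45° about Z; rotation is an isometry so areas/perimeters/island counts are preserved). The outline is a single polygon with 9 vertices. Extrusion per mm of travel: 0.4 × 0.1 / (π × 0.875²) = 0.016630. Accumulating E over each segment gives final E = 1.2462.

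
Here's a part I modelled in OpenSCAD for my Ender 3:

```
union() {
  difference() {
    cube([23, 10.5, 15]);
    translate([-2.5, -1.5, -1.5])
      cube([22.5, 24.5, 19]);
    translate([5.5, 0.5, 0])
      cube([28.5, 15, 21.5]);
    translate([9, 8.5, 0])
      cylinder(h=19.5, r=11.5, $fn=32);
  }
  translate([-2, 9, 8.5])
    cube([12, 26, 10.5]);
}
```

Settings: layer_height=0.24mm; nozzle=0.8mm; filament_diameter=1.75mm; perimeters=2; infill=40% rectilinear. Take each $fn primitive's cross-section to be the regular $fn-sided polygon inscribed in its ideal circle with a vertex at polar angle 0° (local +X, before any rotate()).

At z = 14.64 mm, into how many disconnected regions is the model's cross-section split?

2

At z = 14.64 mm: the cube (footprint 23×10.5) is included at this height; the cube at (-2.5, -1.5) (footprint 22.5×24.5) is included at this height; the cube at (5.5, 0.5) is present — its section is the full 28.5×15 rectangle; the r=11.5 cylinder at (9, 8.5) contributes a regular 32-gon of circumradius 11.5; Taking the first minus the rest: starting from the 23×10.5 cube, the 22.5×24.5 cube at (-2.5, -1.5) partially overlaps it — only the 210.00 mm² overlap (of its 551.25 mm²) is removed, clipping the outline; the 28.5×15 cube at (5.5, 0.5) partially overlaps it — only the 30.00 mm² overlap (of its 427.50 mm²) is removed, clipping the outline; the r=11.5 cylinder at (9, 8.5) misses the remaining region (no effect) — 1 connected region; the 12×26 cube at (-2, 9) contributes its full rectangle; Taking the union: the 2 present regions are separate (no shared area or edge), so areas and boundary lengths simply add and each stays a separate island — 2 connected regions. The result has 2 disconnected regions.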